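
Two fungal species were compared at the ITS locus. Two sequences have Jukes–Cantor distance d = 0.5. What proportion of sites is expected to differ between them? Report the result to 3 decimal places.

p = (3/4)(1 − e^(−4d/3)) = 0.75 × (1 − e^(-0.666667)) = 0.75 × (1 − 0.513417) = 0.364937.

0.365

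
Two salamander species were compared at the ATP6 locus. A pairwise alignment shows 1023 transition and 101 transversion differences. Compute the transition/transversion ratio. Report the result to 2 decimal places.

R = 1023/101 = 10.128712… ≈ 10.13 (to 2 d.p.).

10.13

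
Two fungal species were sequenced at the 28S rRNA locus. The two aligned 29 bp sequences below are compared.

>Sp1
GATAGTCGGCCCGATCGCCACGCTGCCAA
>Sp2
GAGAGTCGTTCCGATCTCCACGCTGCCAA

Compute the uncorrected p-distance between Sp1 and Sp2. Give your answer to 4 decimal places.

The sequences differ at 4 of 29 positions (sites 3, 9, 10, 17).
p = 4/29 = 0.137931… ≈ 0.1379 (to 4 d.p.).

0.1379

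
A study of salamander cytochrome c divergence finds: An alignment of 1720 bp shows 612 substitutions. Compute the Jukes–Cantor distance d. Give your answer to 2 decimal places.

p = 612/1720 ≈ 0.355814.
d = −(3/4) ln(1 − 4p/3) = −0.75 ln(1 − 0.474419) = −0.75 ln(0.525581)
  = −0.75 × (-0.643251) = 0.482438 substitutions/site.

0.48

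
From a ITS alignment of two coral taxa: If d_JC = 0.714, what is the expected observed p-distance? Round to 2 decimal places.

0.46

p = (3/4)(1 − e^(−4d/3)) = 0.75 × (1 − e^(-0.952)) = 0.75 × (1 − 0.385968) = 0.460524.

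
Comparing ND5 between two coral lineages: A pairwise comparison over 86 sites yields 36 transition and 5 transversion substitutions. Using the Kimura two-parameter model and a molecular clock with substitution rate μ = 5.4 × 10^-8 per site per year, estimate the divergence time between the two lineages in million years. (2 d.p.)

10.74

P = 36/86 ≈ 0.418605 and Q = 5/86 ≈ 0.05814.
Under the Kimura two-parameter model, d = −½ ln(1 − 2P − Q) − ¼ ln(1 − 2Q).
1 − 2P − Q = 0.10465, giving −½ ln(0.10465) = 1.128567.
1 − 2Q = 0.88372, giving −¼ ln(0.88372) = 0.030904.
d = 1.128567 + 0.030904 = 1.159471.
Under a molecular clock d = 2μt, so t = d/(2μ) = 1.159471 / (2 × 5.4 × 10^-8) = 10.74 million years.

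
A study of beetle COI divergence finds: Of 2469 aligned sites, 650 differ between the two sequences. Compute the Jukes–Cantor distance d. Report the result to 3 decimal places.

p = 650/2469 ≈ 0.263264.
d = −(3/4) ln(1 − 4p/3) = −0.75 ln(1 − 0.351019) = −0.75 ln(0.648981)
  = −0.75 × (-0.432352) = 0.324264 substitutions/site.

0.324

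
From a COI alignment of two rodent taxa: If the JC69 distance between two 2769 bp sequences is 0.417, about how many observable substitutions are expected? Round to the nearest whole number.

Invert JC69: p = (3/4)(1 − e^(−4d/3)) = 0.75 × (1 − e^(-0.556)) = 0.75 × (1 − 0.573498) = 0.319877.
Expected differing sites = pL ≈ 0.319877 × 2769 = 885.739413 ≈ 886.

886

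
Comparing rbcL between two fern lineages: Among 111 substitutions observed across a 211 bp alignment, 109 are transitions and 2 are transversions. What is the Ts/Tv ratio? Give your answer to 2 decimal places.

R = 109/2 = 54.50.

54.50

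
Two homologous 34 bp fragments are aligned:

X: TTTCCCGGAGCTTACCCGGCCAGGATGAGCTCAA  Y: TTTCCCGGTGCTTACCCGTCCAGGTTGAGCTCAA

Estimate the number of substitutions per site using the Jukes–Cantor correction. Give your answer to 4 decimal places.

0.0939

The sequences differ at 3 of 34 sites (9, 19, 25), so p = 3/34 ≈ 0.088235.
d = −(3/4) ln(1 − 4p/3) = −0.75 ln(1 − 0.117647) = −0.75 ln(0.882353)
  = −0.75 × (-0.125163) = 0.093872 substitutions/site.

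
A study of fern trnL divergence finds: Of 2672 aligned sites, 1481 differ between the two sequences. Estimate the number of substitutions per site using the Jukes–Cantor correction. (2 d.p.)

p = 1481/2672 ≈ 0.554266.
d = −(3/4) ln(1 − 4p/3) = −0.75 ln(1 − 0.739021) = −0.75 ln(0.260979)
  = −0.75 × (-1.343315) = 1.007486 substitutions/site.

1.01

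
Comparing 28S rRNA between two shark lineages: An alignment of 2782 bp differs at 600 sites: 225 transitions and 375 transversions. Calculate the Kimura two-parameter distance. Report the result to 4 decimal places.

P = 225/2782 ≈ 0.080877 and Q = 375/2782 ≈ 0.134795.
Under the Kimura two-parameter model, d = −½ ln(1 − 2P − Q) − ¼ ln(1 − 2Q).
1 − 2P − Q = 0.703451, giving −½ ln(0.703451) = 0.175879.
1 − 2Q = 0.73041, giving −¼ ln(0.73041) = 0.078537.
d = 0.175879 + 0.078537 = 0.254416.

0.2544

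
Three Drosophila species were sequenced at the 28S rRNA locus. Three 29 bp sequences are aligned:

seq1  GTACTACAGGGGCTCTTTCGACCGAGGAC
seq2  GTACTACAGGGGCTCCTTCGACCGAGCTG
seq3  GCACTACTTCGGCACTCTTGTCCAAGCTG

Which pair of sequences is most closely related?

seq1–seq2: 4/29 differ, p = 0.138, d = 0.152.
seq1–seq3: 12/29 differ, p = 0.414, d = 0.602.
seq2–seq3: 10/29 differ, p = 0.345, d = 0.462.
The smallest distance is between seq1 and seq2.

seq1 and seq2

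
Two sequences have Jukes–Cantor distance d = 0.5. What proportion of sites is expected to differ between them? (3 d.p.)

p = (3/4)(1 − e^(−4d/3)) = 0.75 × (1 − e^(-0.666667)) = 0.75 × (1 − 0.513417) = 0.364937.

0.365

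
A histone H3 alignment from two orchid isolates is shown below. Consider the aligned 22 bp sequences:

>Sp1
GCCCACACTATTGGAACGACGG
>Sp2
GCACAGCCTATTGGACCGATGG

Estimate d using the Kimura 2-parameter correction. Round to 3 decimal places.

Of 22 sites, 1 differences are transitions and 4 are transversions, so P = 1/22 ≈ 0.045455 and Q = 4/22 ≈ 0.181818.
Under the Kimura two-parameter model, d = −½ ln(1 − 2P − Q) − ¼ ln(1 − 2Q).
1 − 2P − Q = 0.727272, giving −½ ln(0.727272) = 0.159227.
1 − 2Q = 0.636364, giving −¼ ln(0.636364) = 0.112996.
d = 0.159227 + 0.112996 = 0.272223.

0.272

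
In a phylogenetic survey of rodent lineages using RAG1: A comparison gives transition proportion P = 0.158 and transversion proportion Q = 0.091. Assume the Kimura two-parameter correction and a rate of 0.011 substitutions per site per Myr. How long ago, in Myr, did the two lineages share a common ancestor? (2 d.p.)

14.16

Under the Kimura two-parameter model, d = −½ ln(1 − 2P − Q) − ¼ ln(1 − 2Q).
1 − 2P − Q = 0.593, giving −½ ln(0.593) = 0.261280.
1 − 2Q = 0.818, giving −¼ ln(0.818) = 0.050223.
d = 0.261280 + 0.050223 = 0.311503.
Under a molecular clock d = 2μt, so t = d/(2μ) = 0.311503 / (2 × 0.011) = 14.16 Myr.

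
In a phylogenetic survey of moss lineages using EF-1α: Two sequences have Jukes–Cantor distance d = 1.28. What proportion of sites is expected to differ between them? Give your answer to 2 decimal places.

p = (3/4)(1 − e^(−4d/3)) = 0.75 × (1 − e^(-1.706667)) = 0.75 × (1 − 0.181470) = 0.613898.

0.61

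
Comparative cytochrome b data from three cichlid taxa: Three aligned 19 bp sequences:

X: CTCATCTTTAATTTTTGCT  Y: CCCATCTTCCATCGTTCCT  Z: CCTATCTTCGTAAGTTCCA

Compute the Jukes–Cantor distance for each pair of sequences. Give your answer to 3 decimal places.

X–Y: 6/19 sites differ → p ≈ 0.315789, d = −0.75 ln(1 − 0.421052) = 0.409907 ≈ 0.410.
X–Z: 10/19 sites differ → p ≈ 0.526316, d = −0.75 ln(1 − 0.701755) = 0.907380 ≈ 0.907.
Y–Z: 6/19 sites differ → p ≈ 0.315789, d = −0.75 ln(1 − 0.421052) = 0.409907 ≈ 0.410.

d(X,Y) = 0.410, d(X,Z) = 0.907, d(Y,Z) = 0.410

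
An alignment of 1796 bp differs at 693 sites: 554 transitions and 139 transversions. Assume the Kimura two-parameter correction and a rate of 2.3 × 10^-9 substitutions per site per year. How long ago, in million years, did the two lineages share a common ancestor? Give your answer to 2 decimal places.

P = 554/1796 ≈ 0.308463 and Q = 139/1796 ≈ 0.077394.
Under the Kimura two-parameter model, d = −½ ln(1 − 2P − Q) − ¼ ln(1 − 2Q).
1 − 2P − Q = 0.30568, giving −½ ln(0.30568) = 0.592608.
1 − 2Q = 0.845212, giving −¼ ln(0.845212) = 0.042042.
d = 0.592608 + 0.042042 = 0.634650.
Under a molecular clock d = 2μt, so t = d/(2μ) = 0.634650 / (2 × 2.3 × 10^-9) = 137.97 million years.

137.97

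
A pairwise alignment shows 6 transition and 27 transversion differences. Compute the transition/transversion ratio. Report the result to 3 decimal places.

0.222

R = 6/27 = 0.222222… ≈ 0.222 (to 3 d.p.).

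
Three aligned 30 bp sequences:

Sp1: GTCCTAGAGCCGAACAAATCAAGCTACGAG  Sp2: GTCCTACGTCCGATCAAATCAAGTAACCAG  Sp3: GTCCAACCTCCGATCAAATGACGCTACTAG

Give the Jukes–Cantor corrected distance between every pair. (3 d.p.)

Sp1–Sp2: 7/30 sites differ → p ≈ 0.233333, d = −0.75 ln(1 − 0.311111) = 0.279506 ≈ 0.280.
Sp1–Sp3: 8/30 sites differ → p ≈ 0.266667, d = −0.75 ln(1 − 0.355556) = 0.329526 ≈ 0.330.
Sp2–Sp3: 7/30 sites differ → p ≈ 0.233333, d = −0.75 ln(1 − 0.311111) = 0.279506 ≈ 0.280.

d(Sp1,Sp2) = 0.280, d(Sp1,Sp3) = 0.330, d(Sp2,Sp3) = 0.280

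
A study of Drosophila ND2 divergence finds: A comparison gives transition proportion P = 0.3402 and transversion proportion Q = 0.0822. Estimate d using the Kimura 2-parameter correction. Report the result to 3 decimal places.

0.764

Under the Kimura two-parameter model, d = −½ ln(1 − 2P − Q) − ¼ ln(1 − 2Q).
1 − 2P − Q = 0.2374, giving −½ ln(0.2374) = 0.719004.
1 − 2Q = 0.8356, giving −¼ ln(0.8356) = 0.044901.
d = 0.719004 + 0.044901 = 0.763905.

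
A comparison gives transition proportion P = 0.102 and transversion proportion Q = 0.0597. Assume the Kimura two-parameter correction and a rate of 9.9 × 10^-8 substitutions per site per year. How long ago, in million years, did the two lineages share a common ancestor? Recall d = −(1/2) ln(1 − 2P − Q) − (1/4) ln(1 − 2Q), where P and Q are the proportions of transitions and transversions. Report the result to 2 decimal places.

0.93

Under the Kimura two-parameter model, d = −½ ln(1 − 2P − Q) − ¼ ln(1 − 2Q).
1 − 2P − Q = 0.7363, giving −½ ln(0.7363) = 0.153059.
1 − 2Q = 0.8806, giving −¼ ln(0.8806) = 0.031788.
d = 0.153059 + 0.031788 = 0.184847.
Under a molecular clock d = 2μt, so t = d/(2μ) = 0.184847 / (2 × 9.9 × 10^-8) = 0.93 million years.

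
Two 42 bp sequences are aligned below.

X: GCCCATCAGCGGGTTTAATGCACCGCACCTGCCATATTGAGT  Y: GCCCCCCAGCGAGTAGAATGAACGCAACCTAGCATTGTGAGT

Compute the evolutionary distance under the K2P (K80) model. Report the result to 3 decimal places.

0.401

Of 42 sites, 3 differences are transitions and 10 are transversions, so P = 3/42 ≈ 0.071429 and Q = 10/42 ≈ 0.238095.
Under the Kimura two-parameter model, d = −½ ln(1 − 2P − Q) − ¼ ln(1 − 2Q).
1 − 2P − Q = 0.619047, giving −½ ln(0.619047) = 0.239787.
1 − 2Q = 0.52381, giving −¼ ln(0.52381) = 0.161657.
d = 0.239787 + 0.161657 = 0.401444.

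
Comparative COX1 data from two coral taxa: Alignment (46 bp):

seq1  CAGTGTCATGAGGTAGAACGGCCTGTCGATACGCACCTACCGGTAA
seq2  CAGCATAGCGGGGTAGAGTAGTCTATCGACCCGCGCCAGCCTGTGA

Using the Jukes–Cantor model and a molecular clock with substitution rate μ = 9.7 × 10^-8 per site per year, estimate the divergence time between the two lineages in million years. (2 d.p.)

2.85

The sequences differ at 18 of 46 sites, so p = 18/46 ≈ 0.391304.
d = −(3/4) ln(1 − 4p/3) = −0.75 ln(1 − 0.521739) = −0.75 ln(0.478261)
  = −0.75 × (-0.737599) = 0.553199 substitutions/site.
Under a molecular clock d = 2μt, so t = d/(2μ) = 0.553199 / (2 × 9.7 × 10^-8) = 2.85 million years.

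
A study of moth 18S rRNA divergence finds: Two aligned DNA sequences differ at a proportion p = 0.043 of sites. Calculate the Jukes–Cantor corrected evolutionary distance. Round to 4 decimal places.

d = −(3/4) ln(1 − 4p/3) = −0.75 ln(1 − 0.057333) = −0.75 ln(0.942667)
  = −0.75 × (-0.059042) = 0.044282 substitutions/site.

0.0443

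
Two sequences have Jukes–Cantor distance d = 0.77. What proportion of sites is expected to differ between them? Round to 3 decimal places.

p = (3/4)(1 − e^(−4d/3)) = 0.75 × (1 − e^(-1.026667)) = 0.75 × (1 − 0.358199) = 0.481351.

0.481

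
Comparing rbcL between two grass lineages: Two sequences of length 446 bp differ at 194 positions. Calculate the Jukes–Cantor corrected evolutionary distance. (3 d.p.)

p = 194/446 ≈ 0.434978.
d = −(3/4) ln(1 − 4p/3) = −0.75 ln(1 − 0.579971) = −0.75 ln(0.420029)
  = −0.75 × (-0.867432) = 0.650574 substitutions/site.

0.651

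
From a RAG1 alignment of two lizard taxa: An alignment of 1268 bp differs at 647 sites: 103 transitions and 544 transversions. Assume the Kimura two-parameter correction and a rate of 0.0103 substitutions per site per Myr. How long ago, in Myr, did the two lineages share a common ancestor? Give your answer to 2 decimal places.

P = 103/1268 ≈ 0.08123 and Q = 544/1268 ≈ 0.429022.
Under the Kimura two-parameter model, d = −½ ln(1 − 2P − Q) − ¼ ln(1 − 2Q).
1 − 2P − Q = 0.408518, giving −½ ln(0.408518) = 0.447610.
1 − 2Q = 0.141956, giving −¼ ln(0.141956) = 0.488060.
d = 0.447610 + 0.488060 = 0.935670.
Under a molecular clock d = 2μt, so t = d/(2μ) = 0.935670 / (2 × 0.0103) = 45.42 Myr.

45.42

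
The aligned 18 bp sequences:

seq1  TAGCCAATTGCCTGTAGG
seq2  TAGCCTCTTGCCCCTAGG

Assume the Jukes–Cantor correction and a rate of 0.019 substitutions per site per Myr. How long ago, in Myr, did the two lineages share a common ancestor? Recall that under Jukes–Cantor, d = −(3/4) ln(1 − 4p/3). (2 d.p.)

6.94

The sequences differ at 4 of 18 sites (6, 7, 13, 14), so p = 4/18 ≈ 0.222222.
d = −(3/4) ln(1 − 4p/3) = −0.75 ln(1 − 0.296296) = −0.75 ln(0.703704)
  = −0.75 × (-0.351397) = 0.263548 substitutions/site.
Under a molecular clock d = 2μt, so t = d/(2μ) = 0.263548 / (2 × 0.019) = 6.94 Myr.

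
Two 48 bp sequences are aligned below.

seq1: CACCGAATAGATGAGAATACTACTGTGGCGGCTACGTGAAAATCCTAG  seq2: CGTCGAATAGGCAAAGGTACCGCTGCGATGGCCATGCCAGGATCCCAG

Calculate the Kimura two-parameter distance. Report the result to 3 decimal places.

Of 48 sites, 19 differences are transitions and 1 are transversions, so P = 19/48 ≈ 0.395833 and Q = 1/48 ≈ 0.020833.
Under the Kimura two-parameter model, d = −½ ln(1 − 2P − Q) − ¼ ln(1 − 2Q).
1 − 2P − Q = 0.187501, giving −½ ln(0.187501) = 0.836986.
1 − 2Q = 0.958334, giving −¼ ln(0.958334) = 0.010640.
d = 0.836986 + 0.010640 = 0.847626.

0.848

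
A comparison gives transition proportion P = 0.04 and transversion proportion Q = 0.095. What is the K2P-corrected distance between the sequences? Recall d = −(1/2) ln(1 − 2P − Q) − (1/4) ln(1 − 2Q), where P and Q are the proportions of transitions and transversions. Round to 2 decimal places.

0.15

Under the Kimura two-parameter model, d = −½ ln(1 − 2P − Q) − ¼ ln(1 − 2Q).
1 − 2P − Q = 0.825, giving −½ ln(0.825) = 0.096186.
1 − 2Q = 0.81, giving −¼ ln(0.81) = 0.052680.
d = 0.096186 + 0.052680 = 0.148866.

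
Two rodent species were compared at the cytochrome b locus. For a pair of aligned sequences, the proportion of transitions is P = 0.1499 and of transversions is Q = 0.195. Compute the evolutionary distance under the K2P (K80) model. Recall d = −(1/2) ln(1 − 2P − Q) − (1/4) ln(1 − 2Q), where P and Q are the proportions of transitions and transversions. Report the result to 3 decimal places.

0.465

Under the Kimura two-parameter model, d = −½ ln(1 − 2P − Q) − ¼ ln(1 − 2Q).
1 − 2P − Q = 0.5052, giving −½ ln(0.5052) = 0.341400.
1 − 2Q = 0.61, giving −¼ ln(0.61) = 0.123574.
d = 0.341400 + 0.123574 = 0.464974.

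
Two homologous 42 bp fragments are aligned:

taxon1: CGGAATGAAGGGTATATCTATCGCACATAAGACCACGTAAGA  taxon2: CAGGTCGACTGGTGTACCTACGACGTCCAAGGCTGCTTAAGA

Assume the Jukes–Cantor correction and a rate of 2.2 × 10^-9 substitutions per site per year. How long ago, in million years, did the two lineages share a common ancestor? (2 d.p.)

157.54

The sequences differ at 19 of 42 sites, so p = 19/42 ≈ 0.452381.
d = −(3/4) ln(1 − 4p/3) = −0.75 ln(1 − 0.603175) = −0.75 ln(0.396825)
  = −0.75 × (-0.924260) = 0.693195 substitutions/site.
Under a molecular clock d = 2μt, so t = d/(2μ) = 0.693195 / (2 × 2.2 × 10^-9) = 157.54 million years.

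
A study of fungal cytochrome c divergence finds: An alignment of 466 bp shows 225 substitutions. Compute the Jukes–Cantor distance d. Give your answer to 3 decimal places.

0.774

p = 225/466 ≈ 0.482833.
d = −(3/4) ln(1 − 4p/3) = −0.75 ln(1 − 0.643777) = −0.75 ln(0.356223)
  = −0.75 × (-1.032198) = 0.774149 substitutions/site.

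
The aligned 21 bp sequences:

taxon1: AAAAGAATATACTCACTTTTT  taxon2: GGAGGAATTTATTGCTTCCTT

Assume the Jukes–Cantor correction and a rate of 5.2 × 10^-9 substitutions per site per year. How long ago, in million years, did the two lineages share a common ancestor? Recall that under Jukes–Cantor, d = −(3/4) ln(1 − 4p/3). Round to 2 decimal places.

72.67

The sequences differ at 10 of 21 sites (1, 2, 4, 9, 12, 14, 15, 16, 18, 19), so p = 10/21 ≈ 0.47619.
d = −(3/4) ln(1 − 4p/3) = −0.75 ln(1 − 0.63492) = −0.75 ln(0.36508)
  = −0.75 × (-1.007639) = 0.755729 substitutions/site.
Under a molecular clock d = 2μt, so t = d/(2μ) = 0.755729 / (2 × 5.2 × 10^-9) = 72.67 million years.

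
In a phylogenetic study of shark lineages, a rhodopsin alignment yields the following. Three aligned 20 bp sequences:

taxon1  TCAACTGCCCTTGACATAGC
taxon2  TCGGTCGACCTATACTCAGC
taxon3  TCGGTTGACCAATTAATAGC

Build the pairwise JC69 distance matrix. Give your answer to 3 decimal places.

d(taxon1,taxon2) = 0.687, d(taxon1,taxon3) = 0.687, d(taxon2,taxon3) = 0.383

taxon1–taxon2: 9/20 sites differ → p = 0.45, d = −0.75 ln(1 − 0.6) = 0.687218 ≈ 0.687.
taxon1–taxon3: 9/20 sites differ → p = 0.45, d = −0.75 ln(1 − 0.6) = 0.687218 ≈ 0.687.
taxon2–taxon3: 6/20 sites differ → p = 0.3, d = −0.75 ln(1 − 0.4) = 0.383119 ≈ 0.383.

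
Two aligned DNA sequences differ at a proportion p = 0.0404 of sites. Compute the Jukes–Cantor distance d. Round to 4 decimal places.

d = −(3/4) ln(1 − 4p/3) = −0.75 ln(1 − 0.053867) = −0.75 ln(0.946133)
  = −0.75 × (-0.055372) = 0.041529 substitutions/site.

0.0415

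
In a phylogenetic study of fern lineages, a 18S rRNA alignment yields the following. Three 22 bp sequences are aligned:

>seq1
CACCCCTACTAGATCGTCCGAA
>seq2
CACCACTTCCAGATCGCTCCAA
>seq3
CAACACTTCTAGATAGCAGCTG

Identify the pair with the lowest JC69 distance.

seq1–seq2: 6/22 differ, p = 0.273, d = 0.339.
seq1–seq3: 10/22 differ, p = 0.455, d = 0.699.
seq2–seq3: 7/22 differ, p = 0.318, d = 0.414.
The smallest distance is between seq1 and seq2.

seq1 and seq2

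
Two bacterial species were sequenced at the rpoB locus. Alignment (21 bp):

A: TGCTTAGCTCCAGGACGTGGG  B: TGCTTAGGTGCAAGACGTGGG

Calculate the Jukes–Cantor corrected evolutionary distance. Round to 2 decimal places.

0.16

The sequences differ at 3 of 21 sites (8, 10, 13), so p = 3/21 ≈ 0.142857.
d = −(3/4) ln(1 − 4p/3) = −0.75 ln(1 − 0.190476) = −0.75 ln(0.809524)
  = −0.75 × (-0.211309) = 0.158482 substitutions/site.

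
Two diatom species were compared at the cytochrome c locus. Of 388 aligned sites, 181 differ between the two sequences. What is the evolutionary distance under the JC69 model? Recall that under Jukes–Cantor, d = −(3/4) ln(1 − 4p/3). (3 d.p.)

0.730

p = 181/388 ≈ 0.466495.
d = −(3/4) ln(1 − 4p/3) = −0.75 ln(1 − 0.621993) = −0.75 ln(0.378007)
  = −0.75 × (-0.972843) = 0.729632 substitutions/site.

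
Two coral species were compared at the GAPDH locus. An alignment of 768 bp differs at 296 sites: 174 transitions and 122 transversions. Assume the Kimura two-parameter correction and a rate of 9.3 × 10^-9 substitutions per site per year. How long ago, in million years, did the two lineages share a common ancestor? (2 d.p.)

P = 174/768 ≈ 0.226563 and Q = 122/768 ≈ 0.158854.
Under the Kimura two-parameter model, d = −½ ln(1 − 2P − Q) − ¼ ln(1 − 2Q).
1 − 2P − Q = 0.38802, giving −½ ln(0.38802) = 0.473349.
1 − 2Q = 0.682292, giving −¼ ln(0.682292) = 0.095574.
d = 0.473349 + 0.095574 = 0.568923.
Under a molecular clock d = 2μt, so t = d/(2μ) = 0.568923 / (2 × 9.3 × 10^-9) = 30.59 million years.

30.59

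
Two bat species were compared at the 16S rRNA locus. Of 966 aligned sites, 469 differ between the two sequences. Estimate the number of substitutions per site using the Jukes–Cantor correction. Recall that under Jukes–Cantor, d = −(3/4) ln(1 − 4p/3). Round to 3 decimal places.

p = 469/966 ≈ 0.485507.
d = −(3/4) ln(1 − 4p/3) = −0.75 ln(1 − 0.647343) = −0.75 ln(0.352657)
  = −0.75 × (-1.042259) = 0.781694 substitutions/site.

0.782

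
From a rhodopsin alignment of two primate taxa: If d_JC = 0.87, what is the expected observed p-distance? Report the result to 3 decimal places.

0.515

p = (3/4)(1 − e^(−4d/3)) = 0.75 × (1 − e^(-1.16)) = 0.75 × (1 − 0.313486) = 0.514886.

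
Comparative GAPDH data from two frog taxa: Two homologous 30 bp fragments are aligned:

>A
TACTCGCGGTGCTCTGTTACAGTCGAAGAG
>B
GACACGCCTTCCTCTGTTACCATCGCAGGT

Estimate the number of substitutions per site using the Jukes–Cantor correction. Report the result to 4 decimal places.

The sequences differ at 10 of 30 sites (1, 4, 8, 9, 11, 21, 22, 26, 29, 30), so p = 10/30 ≈ 0.333333.
d = −(3/4) ln(1 − 4p/3) = −0.75 ln(1 − 0.444444) = −0.75 ln(0.555556)
  = −0.75 × (-0.587786) = 0.440840 substitutions/site.

0.4408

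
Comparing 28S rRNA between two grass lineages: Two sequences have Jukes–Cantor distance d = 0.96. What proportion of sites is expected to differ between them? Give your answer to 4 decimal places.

p = (3/4)(1 − e^(−4d/3)) = 0.75 × (1 − e^(-1.28)) = 0.75 × (1 − 0.278037) = 0.541472.

0.5415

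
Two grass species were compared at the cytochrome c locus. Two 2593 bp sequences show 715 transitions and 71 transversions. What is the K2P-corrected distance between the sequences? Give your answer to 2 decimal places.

P = 715/2593 ≈ 0.275742 and Q = 71/2593 ≈ 0.027381.
Under the Kimura two-parameter model, d = −½ ln(1 − 2P − Q) − ¼ ln(1 − 2Q).
1 − 2P − Q = 0.421135, giving −½ ln(0.421135) = 0.432401.
1 − 2Q = 0.945238, giving −¼ ln(0.945238) = 0.014080.
d = 0.432401 + 0.014080 = 0.446481.

0.45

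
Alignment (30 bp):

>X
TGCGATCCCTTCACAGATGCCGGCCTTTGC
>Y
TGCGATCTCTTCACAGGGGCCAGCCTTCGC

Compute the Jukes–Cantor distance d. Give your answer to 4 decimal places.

The sequences differ at 5 of 30 sites (8, 17, 18, 22, 28), so p = 5/30 ≈ 0.166667.
d = −(3/4) ln(1 − 4p/3) = −0.75 ln(1 − 0.222223) = −0.75 ln(0.777777)
  = −0.75 × (-0.251315) = 0.188486 substitutions/site.

0.1885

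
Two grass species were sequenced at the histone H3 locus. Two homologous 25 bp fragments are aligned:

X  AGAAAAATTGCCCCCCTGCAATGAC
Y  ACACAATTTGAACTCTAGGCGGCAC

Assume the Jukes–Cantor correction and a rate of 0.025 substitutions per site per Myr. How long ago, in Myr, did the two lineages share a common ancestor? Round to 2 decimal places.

The sequences differ at 13 of 25 sites, so p = 13/25 = 0.52.
d = −(3/4) ln(1 − 4p/3) = −0.75 ln(1 − 0.693333) = −0.75 ln(0.306667)
  = −0.75 × (-1.181993) = 0.886495 substitutions/site.
Under a molecular clock d = 2μt, so t = d/(2μ) = 0.886495 / (2 × 0.025) = 17.73 Myr.

17.73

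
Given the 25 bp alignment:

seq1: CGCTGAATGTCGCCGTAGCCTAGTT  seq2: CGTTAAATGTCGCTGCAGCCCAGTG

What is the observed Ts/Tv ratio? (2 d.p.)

Transitions are A↔G and C↔T; transversions are all other mismatches.
Transitions: 5. Transversions: 1.
R = 5/1 = 5.00.

5.00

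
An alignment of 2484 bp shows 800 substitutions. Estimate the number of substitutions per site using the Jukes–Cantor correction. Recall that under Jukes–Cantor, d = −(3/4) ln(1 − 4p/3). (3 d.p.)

p = 800/2484 ≈ 0.322061.
d = −(3/4) ln(1 − 4p/3) = −0.75 ln(1 − 0.429415) = −0.75 ln(0.570585)
  = −0.75 × (-0.561093) = 0.420820 substitutions/site.

0.421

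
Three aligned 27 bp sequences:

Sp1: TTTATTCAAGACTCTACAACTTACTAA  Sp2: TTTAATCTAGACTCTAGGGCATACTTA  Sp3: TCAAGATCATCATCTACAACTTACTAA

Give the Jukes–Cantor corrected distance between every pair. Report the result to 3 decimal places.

d(Sp1,Sp2) = 0.318, d(Sp1,Sp3) = 0.441, d(Sp2,Sp3) = 0.882

Sp1–Sp2: 7/27 sites differ → p ≈ 0.259259, d = −0.75 ln(1 − 0.345679) = 0.318118 ≈ 0.318.
Sp1–Sp3: 9/27 sites differ → p ≈ 0.333333, d = −0.75 ln(1 − 0.444444) = 0.440839 ≈ 0.441.
Sp2–Sp3: 14/27 sites differ → p ≈ 0.518519, d = −0.75 ln(1 − 0.691359) = 0.881682 ≈ 0.882.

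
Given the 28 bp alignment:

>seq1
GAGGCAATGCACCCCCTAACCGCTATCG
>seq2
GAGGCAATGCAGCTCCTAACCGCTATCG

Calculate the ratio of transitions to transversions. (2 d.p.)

Transitions are A↔G and C↔T; transversions are all other mismatches.
Transitions: 1. Transversions: 1.
R = 1/1 = 1.00.

1.00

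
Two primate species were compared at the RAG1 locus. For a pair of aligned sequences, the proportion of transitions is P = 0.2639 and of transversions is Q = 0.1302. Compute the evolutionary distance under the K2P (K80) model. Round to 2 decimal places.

Under the Kimura two-parameter model, d = −½ ln(1 − 2P − Q) − ¼ ln(1 − 2Q).
1 − 2P − Q = 0.342, giving −½ ln(0.342) = 0.536472.
1 − 2Q = 0.7396, giving −¼ ln(0.7396) = 0.075411.
d = 0.536472 + 0.075411 = 0.611883.

0.61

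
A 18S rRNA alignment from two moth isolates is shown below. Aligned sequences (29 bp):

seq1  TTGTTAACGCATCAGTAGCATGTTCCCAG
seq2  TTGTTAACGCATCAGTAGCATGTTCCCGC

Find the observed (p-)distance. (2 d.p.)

0.07

The sequences differ at 2 of 29 positions (sites 28, 29).
p = 2/29 = 0.068965… ≈ 0.07 (to 2 d.p.).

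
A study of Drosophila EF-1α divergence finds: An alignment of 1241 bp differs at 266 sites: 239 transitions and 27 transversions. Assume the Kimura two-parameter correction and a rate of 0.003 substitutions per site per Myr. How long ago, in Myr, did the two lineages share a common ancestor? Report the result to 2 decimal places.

45.39

P = 239/1241 ≈ 0.192587 and Q = 27/1241 ≈ 0.021757.
Under the Kimura two-parameter model, d = −½ ln(1 − 2P − Q) − ¼ ln(1 − 2Q).
1 − 2P − Q = 0.593069, giving −½ ln(0.593069) = 0.261222.
1 − 2Q = 0.956486, giving −¼ ln(0.956486) = 0.011122.
d = 0.261222 + 0.011122 = 0.272344.
Under a molecular clock d = 2μt, so t = d/(2μ) = 0.272344 / (2 × 0.003) = 45.39 Myr.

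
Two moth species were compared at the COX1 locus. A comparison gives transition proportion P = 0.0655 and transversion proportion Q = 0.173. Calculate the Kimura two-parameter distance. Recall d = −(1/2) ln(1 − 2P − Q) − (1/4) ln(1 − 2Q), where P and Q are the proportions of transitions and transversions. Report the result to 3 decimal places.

Under the Kimura two-parameter model, d = −½ ln(1 − 2P − Q) − ¼ ln(1 − 2Q).
1 − 2P − Q = 0.696, giving −½ ln(0.696) = 0.181203.
1 − 2Q = 0.654, giving −¼ ln(0.654) = 0.106162.
d = 0.181203 + 0.106162 = 0.287365.

0.287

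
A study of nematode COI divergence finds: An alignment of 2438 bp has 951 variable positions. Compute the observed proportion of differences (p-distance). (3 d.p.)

0.390

p = 951/2438 = 0.390073… ≈ 0.390 (to 3 d.p.).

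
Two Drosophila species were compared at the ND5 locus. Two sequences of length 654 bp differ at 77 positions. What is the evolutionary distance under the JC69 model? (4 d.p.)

p = 77/654 ≈ 0.117737.
d = −(3/4) ln(1 − 4p/3) = −0.75 ln(1 − 0.156983) = −0.75 ln(0.843017)
  = −0.75 × (-0.170768) = 0.128076 substitutions/site.

0.1281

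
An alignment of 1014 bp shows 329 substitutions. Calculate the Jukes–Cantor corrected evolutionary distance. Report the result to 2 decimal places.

p = 329/1014 ≈ 0.324458.
d = −(3/4) ln(1 − 4p/3) = −0.75 ln(1 − 0.432611) = −0.75 ln(0.567389)
  = −0.75 × (-0.566710) = 0.425033 substitutions/site.

0.43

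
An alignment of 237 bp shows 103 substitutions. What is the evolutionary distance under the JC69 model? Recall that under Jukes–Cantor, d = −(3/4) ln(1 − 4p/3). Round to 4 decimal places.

0.6497

p = 103/237 ≈ 0.434599.
d = −(3/4) ln(1 − 4p/3) = −0.75 ln(1 − 0.579465) = −0.75 ln(0.420535)
  = −0.75 × (-0.866228) = 0.649671 substitutions/site.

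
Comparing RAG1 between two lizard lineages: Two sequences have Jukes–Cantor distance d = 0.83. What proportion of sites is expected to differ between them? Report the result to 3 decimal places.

0.502

p = (3/4)(1 − e^(−4d/3)) = 0.75 × (1 − e^(-1.106667)) = 0.75 × (1 − 0.330659) = 0.502006.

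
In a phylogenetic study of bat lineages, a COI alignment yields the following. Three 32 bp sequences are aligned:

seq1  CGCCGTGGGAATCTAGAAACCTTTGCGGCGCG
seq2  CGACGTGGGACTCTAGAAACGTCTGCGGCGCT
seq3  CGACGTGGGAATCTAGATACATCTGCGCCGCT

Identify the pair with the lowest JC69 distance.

seq1–seq2: 5/32 differ, p = 0.156, d = 0.175.
seq1–seq3: 6/32 differ, p = 0.188, d = 0.216.
seq2–seq3: 4/32 differ, p = 0.125, d = 0.137.
The smallest distance is between seq2 and seq3.

seq2 and seq3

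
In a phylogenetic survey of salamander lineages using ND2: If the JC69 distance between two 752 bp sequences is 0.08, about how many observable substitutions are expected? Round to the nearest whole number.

Invert JC69: p = (3/4)(1 − e^(−4d/3)) = 0.75 × (1 − e^(-0.106667)) = 0.75 × (1 − 0.898825) = 0.075881.
Expected differing sites = pL ≈ 0.075881 × 752 = 57.062512 ≈ 57.

57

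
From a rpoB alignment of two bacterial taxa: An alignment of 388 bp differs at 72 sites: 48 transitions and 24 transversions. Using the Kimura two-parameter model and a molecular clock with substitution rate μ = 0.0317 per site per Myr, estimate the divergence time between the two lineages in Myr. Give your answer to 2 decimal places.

3.44

P = 48/388 ≈ 0.123711 and Q = 24/388 ≈ 0.061856.
Under the Kimura two-parameter model, d = −½ ln(1 − 2P − Q) − ¼ ln(1 − 2Q).
1 − 2P − Q = 0.690722, giving −½ ln(0.690722) = 0.185009.
1 − 2Q = 0.876288, giving −¼ ln(0.876288) = 0.033015.
d = 0.185009 + 0.033015 = 0.218024.
Under a molecular clock d = 2μt, so t = d/(2μ) = 0.218024 / (2 × 0.0317) = 3.44 Myr.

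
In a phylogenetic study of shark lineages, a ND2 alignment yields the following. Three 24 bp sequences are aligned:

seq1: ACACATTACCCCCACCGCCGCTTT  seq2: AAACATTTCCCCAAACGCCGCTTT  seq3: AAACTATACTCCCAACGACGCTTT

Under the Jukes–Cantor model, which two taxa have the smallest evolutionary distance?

seq1 and seq2

seq1–seq2: 4/24 differ, p = 0.167, d = 0.188.
seq1–seq3: 6/24 differ, p = 0.250, d = 0.304.
seq2–seq3: 6/24 differ, p = 0.250, d = 0.304.
The smallest distance is between seq1 and seq2.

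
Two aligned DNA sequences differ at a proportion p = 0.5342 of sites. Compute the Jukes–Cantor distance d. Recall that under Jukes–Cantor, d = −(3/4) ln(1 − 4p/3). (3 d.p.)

d = −(3/4) ln(1 − 4p/3) = −0.75 ln(1 − 0.712267) = −0.75 ln(0.287733)
  = −0.75 × (-1.245722) = 0.934292 substitutions/site.

0.934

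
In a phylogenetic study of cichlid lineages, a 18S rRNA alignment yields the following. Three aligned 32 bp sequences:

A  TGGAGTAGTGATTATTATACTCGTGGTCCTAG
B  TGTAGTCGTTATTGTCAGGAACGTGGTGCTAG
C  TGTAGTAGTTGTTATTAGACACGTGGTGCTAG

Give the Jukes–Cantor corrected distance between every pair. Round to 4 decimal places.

d(A,B) = 0.4042, d(A,C) = 0.2158, d(B,C) = 0.2158

A–B: 10/32 sites differ → p = 0.3125, d = −0.75 ln(1 − 0.416667) = 0.404248 ≈ 0.4042.
A–C: 6/32 sites differ → p = 0.1875, d = −0.75 ln(1 − 0.25) = 0.215762 ≈ 0.2158.
B–C: 6/32 sites differ → p = 0.1875, d = −0.75 ln(1 − 0.25) = 0.215762 ≈ 0.2158.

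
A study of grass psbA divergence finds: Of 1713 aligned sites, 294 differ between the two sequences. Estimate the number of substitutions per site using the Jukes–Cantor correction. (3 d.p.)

p = 294/1713 ≈ 0.171629.
d = −(3/4) ln(1 − 4p/3) = −0.75 ln(1 − 0.228839) = −0.75 ln(0.771161)
  = −0.75 × (-0.259858) = 0.194894 substitutions/site.

0.195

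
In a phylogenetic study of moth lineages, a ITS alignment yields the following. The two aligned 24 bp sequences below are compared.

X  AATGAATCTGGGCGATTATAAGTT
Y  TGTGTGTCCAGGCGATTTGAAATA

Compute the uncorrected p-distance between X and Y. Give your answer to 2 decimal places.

0.42

The sequences differ at 10 of 24 positions (sites 1, 2, 5, 6, 9, 10, 18, 19, 22, 24).
p = 10/24 = 0.416666… ≈ 0.42 (to 2 d.p.).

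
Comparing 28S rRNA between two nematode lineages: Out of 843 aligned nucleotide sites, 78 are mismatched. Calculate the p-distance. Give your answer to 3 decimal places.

0.093

p = 78/843 = 0.092526… ≈ 0.093 (to 3 d.p.).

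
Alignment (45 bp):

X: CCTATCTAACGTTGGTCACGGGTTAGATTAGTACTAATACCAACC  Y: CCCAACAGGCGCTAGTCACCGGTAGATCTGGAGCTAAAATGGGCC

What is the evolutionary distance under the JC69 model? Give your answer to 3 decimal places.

The sequences differ at 21 of 45 sites, so p = 21/45 ≈ 0.466667.
d = −(3/4) ln(1 − 4p/3) = −0.75 ln(1 − 0.622223) = −0.75 ln(0.377777)
  = −0.75 × (-0.973451) = 0.730088 substitutions/site.

0.730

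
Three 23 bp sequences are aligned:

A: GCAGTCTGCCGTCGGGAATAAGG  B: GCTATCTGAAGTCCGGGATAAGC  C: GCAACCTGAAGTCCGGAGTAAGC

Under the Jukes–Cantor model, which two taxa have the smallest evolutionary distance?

A–B: 7/23 differ, p = 0.304, d = 0.390.
A–C: 7/23 differ, p = 0.304, d = 0.390.
B–C: 4/23 differ, p = 0.174, d = 0.198.
The smallest distance is between B and C.

B and C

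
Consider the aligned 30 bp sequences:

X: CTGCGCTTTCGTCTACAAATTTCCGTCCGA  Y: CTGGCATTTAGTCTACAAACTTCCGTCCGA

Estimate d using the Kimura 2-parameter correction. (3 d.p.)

Of 30 sites, 1 differences are transitions and 4 are transversions, so P = 1/30 ≈ 0.033333 and Q = 4/30 ≈ 0.133333.
Under the Kimura two-parameter model, d = −½ ln(1 − 2P − Q) − ¼ ln(1 − 2Q).
1 − 2P − Q = 0.800001, giving −½ ln(0.800001) = 0.111571.
1 − 2Q = 0.733334, giving −¼ ln(0.733334) = 0.077539.
d = 0.111571 + 0.077539 = 0.189110.

0.189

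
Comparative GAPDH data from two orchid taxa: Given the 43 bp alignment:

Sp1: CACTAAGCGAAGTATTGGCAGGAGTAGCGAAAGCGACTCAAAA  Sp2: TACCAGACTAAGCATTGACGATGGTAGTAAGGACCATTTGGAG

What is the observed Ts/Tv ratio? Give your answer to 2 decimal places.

6.33

Transitions are A↔G and C↔T; transversions are all other mismatches.
Transitions: 19. Transversions: 3.
R = 19/3 = 6.333333… ≈ 6.33 (to 2 d.p.).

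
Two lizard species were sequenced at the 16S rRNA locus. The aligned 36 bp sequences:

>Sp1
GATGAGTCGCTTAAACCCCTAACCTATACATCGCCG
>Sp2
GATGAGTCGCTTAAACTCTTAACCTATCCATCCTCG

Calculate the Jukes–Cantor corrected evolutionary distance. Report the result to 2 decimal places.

The sequences differ at 5 of 36 sites (17, 19, 28, 33, 34), so p = 5/36 ≈ 0.138889.
d = −(3/4) ln(1 − 4p/3) = −0.75 ln(1 − 0.185185) = −0.75 ln(0.814815)
  = −0.75 × (-0.204794) = 0.153596 substitutions/site.

0.15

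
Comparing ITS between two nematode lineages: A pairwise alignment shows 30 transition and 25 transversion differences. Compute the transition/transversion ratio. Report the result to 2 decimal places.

R = 30/25 = 1.20.

1.20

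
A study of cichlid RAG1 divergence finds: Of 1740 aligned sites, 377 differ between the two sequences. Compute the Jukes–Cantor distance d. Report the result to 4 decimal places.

p = 377/1740 ≈ 0.216667.
d = −(3/4) ln(1 − 4p/3) = −0.75 ln(1 − 0.288889) = −0.75 ln(0.711111)
  = −0.75 × (-0.340927) = 0.255695 substitutions/site.

0.2557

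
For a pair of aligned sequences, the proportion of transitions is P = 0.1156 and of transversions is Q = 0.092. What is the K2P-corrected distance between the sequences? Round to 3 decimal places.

0.246

Under the Kimura two-parameter model, d = −½ ln(1 − 2P − Q) − ¼ ln(1 − 2Q).
1 − 2P − Q = 0.6768, giving −½ ln(0.6768) = 0.195190.
1 − 2Q = 0.816, giving −¼ ln(0.816) = 0.050835.
d = 0.195190 + 0.050835 = 0.246025.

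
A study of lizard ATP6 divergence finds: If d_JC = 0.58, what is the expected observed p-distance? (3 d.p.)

p = (3/4)(1 − e^(−4d/3)) = 0.75 × (1 − e^(-0.773333)) = 0.75 × (1 − 0.461472) = 0.403896.

0.404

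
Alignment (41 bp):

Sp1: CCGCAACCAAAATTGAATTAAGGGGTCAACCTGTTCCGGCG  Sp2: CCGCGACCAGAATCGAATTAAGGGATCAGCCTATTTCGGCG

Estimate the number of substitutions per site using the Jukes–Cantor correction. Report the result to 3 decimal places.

0.194

The sequences differ at 7 of 41 sites (5, 10, 14, 25, 29, 33, 36), so p = 7/41 ≈ 0.170732.
d = −(3/4) ln(1 − 4p/3) = −0.75 ln(1 − 0.227643) = −0.75 ln(0.772357)
  = −0.75 × (-0.258308) = 0.193731 substitutions/site.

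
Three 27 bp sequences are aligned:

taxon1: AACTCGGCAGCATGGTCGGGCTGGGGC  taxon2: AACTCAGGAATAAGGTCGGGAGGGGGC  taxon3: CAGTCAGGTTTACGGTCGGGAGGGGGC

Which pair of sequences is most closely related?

taxon1–taxon2: 7/27 differ, p = 0.259, d = 0.318.
taxon1–taxon3: 10/27 differ, p = 0.370, d = 0.511.
taxon2–taxon3: 5/27 differ, p = 0.185, d = 0.213.
The smallest distance is between taxon2 and taxon3.

taxon2 and taxon3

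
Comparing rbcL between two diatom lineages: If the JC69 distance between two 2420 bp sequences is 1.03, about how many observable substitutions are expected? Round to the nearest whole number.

1355

Invert JC69: p = (3/4)(1 − e^(−4d/3)) = 0.75 × (1 − e^(-1.373333)) = 0.75 × (1 − 0.253261) = 0.560054.
Expected differing sites = pL ≈ 0.560054 × 2420 = 1355.33068 ≈ 1355.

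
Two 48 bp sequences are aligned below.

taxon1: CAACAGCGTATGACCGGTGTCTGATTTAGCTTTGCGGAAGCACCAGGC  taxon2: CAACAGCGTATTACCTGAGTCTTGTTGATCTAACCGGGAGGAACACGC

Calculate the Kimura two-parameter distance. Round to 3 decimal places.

0.376

Of 48 sites, 2 differences are transitions and 12 are transversions, so P = 2/48 ≈ 0.041667 and Q = 12/48 = 0.25.
Under the Kimura two-parameter model, d = −½ ln(1 − 2P − Q) − ¼ ln(1 − 2Q).
1 − 2P − Q = 0.666666, giving −½ ln(0.666666) = 0.202733.
1 − 2Q = 0.5, giving −¼ ln(0.5) = 0.173287.
d = 0.202733 + 0.173287 = 0.376020.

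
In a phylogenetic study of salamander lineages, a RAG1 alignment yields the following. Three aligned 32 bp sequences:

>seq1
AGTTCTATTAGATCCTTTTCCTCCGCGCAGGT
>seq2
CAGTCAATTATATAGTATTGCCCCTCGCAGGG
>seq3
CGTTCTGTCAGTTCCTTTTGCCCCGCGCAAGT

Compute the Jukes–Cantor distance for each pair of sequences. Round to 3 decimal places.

seq1–seq2: 12/32 sites differ → p = 0.375, d = −0.75 ln(1 − 0.5) = 0.519860 ≈ 0.520.
seq1–seq3: 7/32 sites differ → p = 0.21875, d = −0.75 ln(1 − 0.291667) = 0.258631 ≈ 0.259.
seq2–seq3: 13/32 sites differ → p = 0.40625, d = −0.75 ln(1 − 0.541667) = 0.585119 ≈ 0.585.

d(seq1,seq2) = 0.520, d(seq1,seq3) = 0.259, d(seq2,seq3) = 0.585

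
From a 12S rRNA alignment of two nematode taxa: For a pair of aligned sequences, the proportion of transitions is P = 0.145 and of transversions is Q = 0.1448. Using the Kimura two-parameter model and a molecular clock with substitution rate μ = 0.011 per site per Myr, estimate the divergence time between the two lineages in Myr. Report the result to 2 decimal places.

Under the Kimura two-parameter model, d = −½ ln(1 − 2P − Q) − ¼ ln(1 − 2Q).
1 − 2P − Q = 0.5652, giving −½ ln(0.5652) = 0.285288.
1 − 2Q = 0.7104, giving −¼ ln(0.7104) = 0.085482.
d = 0.285288 + 0.085482 = 0.370770.
Under a molecular clock d = 2μt, so t = d/(2μ) = 0.370770 / (2 × 0.011) = 16.85 Myr.

16.85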